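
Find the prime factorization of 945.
3^3 × 5 × 7

Divide by primes starting from smallest:
945 ÷ 3 = 315
315 ÷ 3 = 105
105 ÷ 3 = 35
35 ÷ 5 = 7
7 ÷ 7 = 1

945 = 3^3 × 5 × 7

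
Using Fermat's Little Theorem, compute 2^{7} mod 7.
2

By Fermat's Little Theorem, a^(p-1) ≡ 1 (mod p) for prime p and gcd(a, p) = 1
Here p = 7, so 2^6 ≡ 1 (mod 7)
We can reduce the exponent: 7 mod 6 = 1
So 2^7 ≡ 2^1 (mod 7)
Computing: 2^1 mod 7 = 2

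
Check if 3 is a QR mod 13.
By Euler's criterion: 3^{6} ≡ 1 (mod 13). Since this equals 1, 3 is a QR.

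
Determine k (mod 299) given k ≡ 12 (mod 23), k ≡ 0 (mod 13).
104

Using the Chinese Remainder Theorem:
M = product of moduli = 299
For equation 1: M_1 = 13, 13 ≡ 13 (mod 23), inverse of 13 mod 23 is 16 (check: 13 × 16 = 208 ≡ 1 (mod 23))
For equation 2: M_2 = 23, 23 ≡ 10 (mod 13), inverse of 23 mod 13 is 4 (check: 10 × 4 = 40 ≡ 1 (mod 13))
Combine: k ≡ Σ r_i×M_i×(M_i⁻¹ mod m_i) = 12×13×16 + 0×23×4 = 2496 + 0 = 2496
2496 mod 299 = 104
k ≡ 104 (mod 299)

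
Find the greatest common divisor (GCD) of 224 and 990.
2

Using the Euclidean algorithm:
224 = 0 × 990 + 224
990 = 4 × 224 + 94
224 = 2 × 94 + 36
94 = 2 × 36 + 22
36 = 1 × 22 + 14
22 = 1 × 14 + 8
14 = 1 × 8 + 6
8 = 1 × 6 + 2
6 = 3 × 2 + 0

GCD(224, 990) = 2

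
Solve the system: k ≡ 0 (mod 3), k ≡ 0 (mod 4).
M = 3 × 4 = 12. M₁ = 4, y₁ ≡ 1 (mod 3). M₂ = 3, y₂ ≡ 3 (mod 4). k = 0×4×1 + 0×3×3 ≡ 0 (mod 12)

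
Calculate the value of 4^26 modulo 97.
Using repeated squaring. 26 = 16 + 8 + 2 (binary 11010). Repeated squaring mod 97: 4^1 ≡ 4; 4^2 ≡ 4² = 16 ≡ 16; 4^4 ≡ 16² = 256 ≡ 62; 4^8 ≡ 62² = 3844 ≡ 61; 4^16 ≡ 61² = 3721 ≡ 35. Multiply: 4^26 = 4^16 × 4^8 × 4^2 ≡ 35 × 61 × 16 (mod 97): 35 × 61 = 2135 ≡ 1; 1 × 16 = 16 ≡ 16. So 4^26 ≡ 16 (mod 97).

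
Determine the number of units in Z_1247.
1176

Prime factorization: 1247 = 29 × 43
Using the formula φ(n) = n × Π(1 - 1/p) for each prime factor p:
φ(1247) = 1247 × (1 - 1/29) × (1 - 1/43)
φ(1247) = 1176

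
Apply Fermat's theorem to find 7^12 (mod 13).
By Fermat's Little Theorem, 7^{12} ≡ 1 (mod 13) since 13 is prime and gcd(7, 13) = 1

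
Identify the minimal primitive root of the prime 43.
p - 1 = 42 has prime divisors 2, 3, 7. h is a primitive root mod 43 iff h^(42/q) ≢ 1 (mod 43) for each such q.
h = 2: 2^21 ≡ 42, 2^14 ≡ 1, 2^6 ≡ 21 (mod 43); 2^14 ≡ 1, so not a primitive root.
h = 3: 3^21 ≡ 42, 3^14 ≡ 36, 3^6 ≡ 41 (mod 43); none is 1, so 3 has order 42 and is a primitive root.
The smallest primitive root mod 43 is g = 3.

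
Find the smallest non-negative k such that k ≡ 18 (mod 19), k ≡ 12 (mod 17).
284

Using the Chinese Remainder Theorem:
M = product of moduli = 323
For equation 1: M_1 = 17, 17 ≡ 17 (mod 19), inverse of 17 mod 19 is 9 (check: 17 × 9 = 153 ≡ 1 (mod 19))
For equation 2: M_2 = 19, 19 ≡ 2 (mod 17), inverse of 19 mod 17 is 9 (check: 2 × 9 = 18 ≡ 1 (mod 17))
Combine: k ≡ Σ r_i×M_i×(M_i⁻¹ mod m_i) = 18×17×9 + 12×19×9 = 2754 + 2052 = 4806
4806 mod 323 = 284
k ≡ 284 (mod 323)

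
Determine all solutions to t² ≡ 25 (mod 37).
The square roots of 25 mod 37 are 5 and 32. Verify: 5² = 25 ≡ 25 (mod 37)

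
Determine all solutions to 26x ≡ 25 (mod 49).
33

Since gcd(26, 49) = 1 divides 25, a solution exists.
Multiply both sides by the inverse of 26 mod 49:
  26^(-1) mod 49 = 17
  x ≡ 17 × 25 ≡ 425 ≡ 33 (mod 49)
Verification: 26 × 33 = 858 = 17 × 49 + 25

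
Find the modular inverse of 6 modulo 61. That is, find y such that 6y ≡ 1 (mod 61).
51

Using Extended Euclidean Algorithm:
gcd(6, 61) = 1
Bezout coefficients: 6 × -10 + 61 × 1 = 1
So 6 × -10 ≡ 1 (mod 61)
The inverse is -10 mod 61 = 51
Verification: 6 × 51 = 306 = 5 × 61 + 1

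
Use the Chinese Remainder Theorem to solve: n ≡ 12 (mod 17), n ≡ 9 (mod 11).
97

Using the Chinese Remainder Theorem:
M = product of moduli = 187
For equation 1: M_1 = 11, 11 ≡ 11 (mod 17), inverse of 11 mod 17 is 14 (check: 11 × 14 = 154 ≡ 1 (mod 17))
For equation 2: M_2 = 17, 17 ≡ 6 (mod 11), inverse of 17 mod 11 is 2 (check: 6 × 2 = 12 ≡ 1 (mod 11))
Combine: n ≡ Σ r_i×M_i×(M_i⁻¹ mod m_i) = 12×11×14 + 9×17×2 = 1848 + 306 = 2154
2154 mod 187 = 97
n ≡ 97 (mod 187)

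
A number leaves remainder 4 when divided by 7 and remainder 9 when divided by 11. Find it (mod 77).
M = 7 × 11 = 77. M₁ = 11, y₁ ≡ 2 (mod 7). M₂ = 7, y₂ ≡ 8 (mod 11). t = 4×11×2 + 9×7×8 ≡ 53 (mod 77)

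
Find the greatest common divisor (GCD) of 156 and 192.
12

Using the Euclidean algorithm:
156 = 0 × 192 + 156
192 = 1 × 156 + 36
156 = 4 × 36 + 12
36 = 3 × 12 + 0

GCD(156, 192) = 12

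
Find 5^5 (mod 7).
5 = 4 + 1 (binary 101). Repeated squaring mod 7: 5^1 ≡ 5; 5^2 ≡ 5² = 25 ≡ 4; 5^4 ≡ 4² = 16 ≡ 2. Multiply: 5^5 = 5^4 × 5^1 ≡ 2 × 5 (mod 7): 2 × 5 = 10 ≡ 3. So 5^5 ≡ 3 (mod 7).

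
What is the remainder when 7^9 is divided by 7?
7 ≡ 0 (mod 7). 9 = 8 + 1 (binary 1001). Repeated squaring mod 7: 0^1 ≡ 0; 0^2 ≡ 0² = 0 ≡ 0; 0^4 ≡ 0² = 0 ≡ 0; 0^8 ≡ 0² = 0 ≡ 0. Multiply: 7^9 ≡ 0^8 × 0^1 ≡ 0 × 0 (mod 7): 0 × 0 = 0 ≡ 0. So 7^9 ≡ 0 (mod 7).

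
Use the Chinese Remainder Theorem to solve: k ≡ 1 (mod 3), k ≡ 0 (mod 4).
M = 3 × 4 = 12. M₁ = 4, y₁ ≡ 1 (mod 3). M₂ = 3, y₂ ≡ 3 (mod 4). k = 1×4×1 + 0×3×3 ≡ 4 (mod 12)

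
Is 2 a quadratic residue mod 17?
By Euler's criterion: 2^{8} ≡ 1 (mod 17). Since this equals 1, 2 is a QR.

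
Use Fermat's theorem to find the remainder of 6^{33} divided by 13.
5

By Fermat's Little Theorem, a^(p-1) ≡ 1 (mod p) for prime p and gcd(a, p) = 1
Here p = 13, so 6^12 ≡ 1 (mod 13)
We can reduce the exponent: 33 mod 12 = 9
So 6^33 ≡ 6^9 (mod 13)
Computing: 6^9 mod 13 = 5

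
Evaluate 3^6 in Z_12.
6 = 4 + 2 (binary 110). Repeated squaring mod 12: 3^1 ≡ 3; 3^2 ≡ 3² = 9 ≡ 9; 3^4 ≡ 9² = 81 ≡ 9. Multiply: 3^6 = 3^4 × 3^2 ≡ 9 × 9 (mod 12): 9 × 9 = 81 ≡ 9. So 3^6 ≡ 9 (mod 12).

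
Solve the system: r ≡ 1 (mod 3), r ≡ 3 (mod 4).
M = 3 × 4 = 12. M₁ = 4, y₁ ≡ 1 (mod 3). M₂ = 3, y₂ ≡ 3 (mod 4). r = 1×4×1 + 3×3×3 ≡ 7 (mod 12)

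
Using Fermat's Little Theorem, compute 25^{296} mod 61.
16

By Fermat's Little Theorem, a^(p-1) ≡ 1 (mod p) for prime p and gcd(a, p) = 1
Here p = 61, so 25^60 ≡ 1 (mod 61)
We can reduce the exponent: 296 mod 60 = 56
So 25^296 ≡ 25^56 (mod 61)
Computing: 25^56 mod 61 = 16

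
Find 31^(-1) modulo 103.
10

Using Extended Euclidean Algorithm:
gcd(31, 103) = 1
Bezout coefficients: 31 × 10 + 103 × -3 = 1
So 31 × 10 ≡ 1 (mod 103)
The inverse is 10 mod 103 = 10
Verification: 31 × 10 = 310 = 3 × 103 + 1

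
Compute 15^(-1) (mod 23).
20

Using Extended Euclidean Algorithm:
gcd(15, 23) = 1
Bezout coefficients: 15 × -3 + 23 × 2 = 1
So 15 × -3 ≡ 1 (mod 23)
The inverse is -3 mod 23 = 20
Verification: 15 × 20 = 300 = 13 × 23 + 1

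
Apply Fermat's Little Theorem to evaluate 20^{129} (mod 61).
58

By Fermat's Little Theorem, a^(p-1) ≡ 1 (mod p) for prime p and gcd(a, p) = 1
Here p = 61, so 20^60 ≡ 1 (mod 61)
We can reduce the exponent: 129 mod 60 = 9
So 20^129 ≡ 20^9 (mod 61)
Computing: 20^9 mod 61 = 58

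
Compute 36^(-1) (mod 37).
36^(-1) ≡ 36 (mod 37). Verification: 36 × 36 = 1296 ≡ 1 (mod 37)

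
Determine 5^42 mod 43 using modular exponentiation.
Using Fermat: 5^{42} ≡ 1 (mod 43). 42 ≡ 0 (mod 42). So 5^{42} ≡ 5^{0} ≡ 1 (mod 43)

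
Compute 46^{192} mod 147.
22

Using successive squaring:
Binary expansion of 192: 11000000
Powers of 46 mod 147 (each is the square of the previous):
  46^1 ≡ 46 (mod 147)
  46^2 ≡ 46² = 2116 ≡ 58 (mod 147)
  46^4 ≡ 58² = 3364 ≡ 130 (mod 147)
  46^8 ≡ 130² = 16900 ≡ 142 (mod 147)
  46^16 ≡ 142² = 20164 ≡ 25 (mod 147)
  46^32 ≡ 25² = 625 ≡ 37 (mod 147)
  46^64 ≡ 37² = 1369 ≡ 46 (mod 147)
  46^128 ≡ 46² = 2116 ≡ 58 (mod 147)
192 = 128 + 64, so 46^192 = 46^128 × 46^64 ≡ 58 × 46 (mod 147)
Multiplying step by step:
  58 × 46 = 2668 ≡ 22 (mod 147)
Result: 46^192 ≡ 22 (mod 147)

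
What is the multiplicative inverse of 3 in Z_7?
5

Using Extended Euclidean Algorithm:
gcd(3, 7) = 1
Bezout coefficients: 3 × -2 + 7 × 1 = 1
So 3 × -2 ≡ 1 (mod 7)
The inverse is -2 mod 7 = 5
Verification: 3 × 5 = 15 = 2 × 7 + 1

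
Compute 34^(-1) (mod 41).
34^(-1) ≡ 35 (mod 41). Verification: 34 × 35 = 1190 ≡ 1 (mod 41)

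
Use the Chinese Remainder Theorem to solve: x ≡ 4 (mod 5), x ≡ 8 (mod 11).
19

Using the Chinese Remainder Theorem:
M = product of moduli = 55
For equation 1: M_1 = 11, 11 ≡ 1 (mod 5), inverse of 11 mod 5 is 1 (check: 1 × 1 = 1 ≡ 1 (mod 5))
For equation 2: M_2 = 5, 5 ≡ 5 (mod 11), inverse of 5 mod 11 is 9 (check: 5 × 9 = 45 ≡ 1 (mod 11))
Combine: x ≡ Σ r_i×M_i×(M_i⁻¹ mod m_i) = 4×11×1 + 8×5×9 = 44 + 360 = 404
404 mod 55 = 19
x ≡ 19 (mod 55)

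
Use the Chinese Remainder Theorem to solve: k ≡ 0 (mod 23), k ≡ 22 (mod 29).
138

Using the Chinese Remainder Theorem:
M = product of moduli = 667
For equation 1: M_1 = 29, 29 ≡ 6 (mod 23), inverse of 29 mod 23 is 4 (check: 6 × 4 = 24 ≡ 1 (mod 23))
For equation 2: M_2 = 23, 23 ≡ 23 (mod 29), inverse of 23 mod 29 is 24 (check: 23 × 24 = 552 ≡ 1 (mod 29))
Combine: k ≡ Σ r_i×M_i×(M_i⁻¹ mod m_i) = 0×29×4 + 22×23×24 = 0 + 12144 = 12144
12144 mod 667 = 138
k ≡ 138 (mod 667)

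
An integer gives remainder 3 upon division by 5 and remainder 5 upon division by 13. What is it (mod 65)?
M = 5 × 13 = 65. M₁ = 13, y₁ ≡ 2 (mod 5). M₂ = 5, y₂ ≡ 8 (mod 13). m = 3×13×2 + 5×5×8 ≡ 18 (mod 65). The smallest positive such number is 18.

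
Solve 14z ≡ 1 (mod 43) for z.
14^(-1) ≡ 40 (mod 43). Verification: 14 × 40 = 560 ≡ 1 (mod 43)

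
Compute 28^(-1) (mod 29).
28^(-1) ≡ 28 (mod 29). Verification: 28 × 28 = 784 ≡ 1 (mod 29)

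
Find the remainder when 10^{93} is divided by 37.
By Fermat: 10^{36} ≡ 1 (mod 37). 93 = 2×36 + 21. So 10^{93} ≡ 10^{21} ≡ 1 (mod 37)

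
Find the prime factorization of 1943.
29 × 67

Divide by primes starting from smallest:
1943 ÷ 29 = 67
67 ÷ 67 = 1

1943 = 29 × 67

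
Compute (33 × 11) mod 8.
3

(33 × 11) = 363
363 mod 8 = 3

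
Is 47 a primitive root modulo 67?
No

To verify, check if 47^(66/q) ≢ 1 (mod 67) for each prime divisor q of 66
Divisors of 66 = 66: [1, 2, 3, 6, 11, 22, 33, 66]
  47^(66/11) = 47^6 ≡ 59 (mod 67)
  47^(66/2) = 47^33 ≡ 1 (mod 67)
  47^(66/3) = 47^22 ≡ 29 (mod 67)
Conclusion: 47 is not a primitive root modulo 67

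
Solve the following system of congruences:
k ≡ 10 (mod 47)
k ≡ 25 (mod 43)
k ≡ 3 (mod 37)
27975

Using the Chinese Remainder Theorem:
M = product of moduli = 74777
For equation 1: M_1 = 1591, 1591 ≡ 40 (mod 47), inverse of 1591 mod 47 is 20 (check: 40 × 20 = 800 ≡ 1 (mod 47))
For equation 2: M_2 = 1739, 1739 ≡ 19 (mod 43), inverse of 1739 mod 43 is 34 (check: 19 × 34 = 646 ≡ 1 (mod 43))
For equation 3: M_3 = 2021, 2021 ≡ 23 (mod 37), inverse of 2021 mod 37 is 29 (check: 23 × 29 = 667 ≡ 1 (mod 37))
Combine: k ≡ Σ r_i×M_i×(M_i⁻¹ mod m_i) = 10×1591×20 + 25×1739×34 + 3×2021×29 = 318200 + 1478150 + 175827 = 1972177
1972177 mod 74777 = 27975
k ≡ 27975 (mod 74777)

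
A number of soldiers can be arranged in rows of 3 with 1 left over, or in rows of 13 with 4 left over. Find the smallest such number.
M = 3 × 13 = 39. M₁ = 13, y₁ ≡ 1 (mod 3). M₂ = 3, y₂ ≡ 9 (mod 13). k = 1×13×1 + 4×3×9 ≡ 4 (mod 39). The smallest positive such number is 4.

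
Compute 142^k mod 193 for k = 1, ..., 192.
g^1, g^2, ..., g^{192} mod 193: {142, 92, 133, 165, 77, 126, 136, 12, 160, 139, 52, 50, 152, 161, 88, 144, 183, 124, 45, 21, 87, 2, 91, 184, 73, 137, 154, 59, 79, 24, 127, 85, 104, 100, 111, 129, 176, 95, 173, 55, 90, 42, 174, 4, 182, 175, 146, 81, 115, 118, 158, 48, 61, 170, 15, 7, 29, 65, 159, 190, 153, 110, 180, 84, 155, 8, 171, 157, 99, 162, 37, 43, 123, 96, 122, 147, 30, 14, 58, 130, 125, 187, 113, 27, 167, 168, 117, 16, 149, 121, 5, 131, 74, 86, 53, 192, 51, 101, 60, 28, 116, 67, 57, 181, 33, 54, 141, 143, 41, 32, 105, 49, 10, 69, 148, 172, 106, 191, 102, 9, 120, 56, 39, 134, 114, 169, 66, 108, 89, 93, 82, 64, 17, 98, 20, 138, 103, 151, 19, 189, 11, 18, 47, 112, 78, 75, 35, 145, 132, 23, 178, 186, 164, 128, 34, 3, 40, 83, 13, 109, 38, 185, 22, 36, 94, 31, 156, 150, 70, 97, 71, 46, 163, 179, 135, 63, 68, 6, 80, 166, 26, 25, 76, 177, 44, 72, 188, 62, 119, 107, 140, 1}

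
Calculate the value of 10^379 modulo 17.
Using Fermat: 10^{16} ≡ 1 (mod 17). 379 ≡ 11 (mod 16). So 10^{379} ≡ 10^{11} ≡ 3 (mod 17)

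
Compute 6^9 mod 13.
9 = 8 + 1 (binary 1001). Repeated squaring mod 13: 6^1 ≡ 6; 6^2 ≡ 6² = 36 ≡ 10; 6^4 ≡ 10² = 100 ≡ 9; 6^8 ≡ 9² = 81 ≡ 3. Multiply: 6^9 = 6^8 × 6^1 ≡ 3 × 6 (mod 13): 3 × 6 = 18 ≡ 5. So 6^9 ≡ 5 (mod 13).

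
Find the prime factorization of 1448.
2^3 × 181

Divide by primes starting from smallest:
1448 ÷ 2 = 724
724 ÷ 2 = 362
362 ÷ 2 = 181
181 ÷ 181 = 1

1448 = 2^3 × 181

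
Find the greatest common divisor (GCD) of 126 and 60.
6

Using the Euclidean algorithm:
126 = 2 × 60 + 6
60 = 10 × 6 + 0

GCD(126, 60) = 6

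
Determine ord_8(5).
Powers of 5 mod 8: 5^1≡5, 5^2≡1. Order = 2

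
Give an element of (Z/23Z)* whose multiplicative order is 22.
5 has order 22 mod 23 since 5^{22} ≡ 1 (mod 23) and no smaller power works.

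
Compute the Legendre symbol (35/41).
(35/41) = 35^{20} mod 41 = -1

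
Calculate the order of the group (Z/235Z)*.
184

Prime factorization: 235 = 5 × 47
Using the formula φ(n) = n × Π(1 - 1/p) for each prime factor p:
φ(235) = 235 × (1 - 1/5) × (1 - 1/47)
φ(235) = 184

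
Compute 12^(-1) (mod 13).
12^(-1) ≡ 12 (mod 13). Verification: 12 × 12 = 144 ≡ 1 (mod 13)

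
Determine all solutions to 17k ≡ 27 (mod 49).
16

Since gcd(17, 49) = 1 divides 27, a solution exists.
Multiply both sides by the inverse of 17 mod 49:
  17^(-1) mod 49 = 26
  x ≡ 26 × 27 ≡ 702 ≡ 16 (mod 49)
Verification: 17 × 16 = 272 = 5 × 49 + 27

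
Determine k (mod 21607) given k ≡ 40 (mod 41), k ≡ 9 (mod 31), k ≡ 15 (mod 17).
2582

Using the Chinese Remainder Theorem:
M = product of moduli = 21607
For equation 1: M_1 = 527, 527 ≡ 35 (mod 41), inverse of 527 mod 41 is 34 (check: 35 × 34 = 1190 ≡ 1 (mod 41))
For equation 2: M_2 = 697, 697 ≡ 15 (mod 31), inverse of 697 mod 31 is 29 (check: 15 × 29 = 435 ≡ 1 (mod 31))
For equation 3: M_3 = 1271, 1271 ≡ 13 (mod 17), inverse of 1271 mod 17 is 4 (check: 13 × 4 = 52 ≡ 1 (mod 17))
Combine: k ≡ Σ r_i×M_i×(M_i⁻¹ mod m_i) = 40×527×34 + 9×697×29 + 15×1271×4 = 716720 + 181917 + 76260 = 974897
974897 mod 21607 = 2582
k ≡ 2582 (mod 21607)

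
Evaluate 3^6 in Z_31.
6 = 4 + 2 (binary 110). Repeated squaring mod 31: 3^1 ≡ 3; 3^2 ≡ 3² = 9 ≡ 9; 3^4 ≡ 9² = 81 ≡ 19. Multiply: 3^6 = 3^4 × 3^2 ≡ 19 × 9 (mod 31): 19 × 9 = 171 ≡ 16. So 3^6 ≡ 16 (mod 31).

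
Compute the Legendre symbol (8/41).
(8/41) = 8^{20} mod 41 = 1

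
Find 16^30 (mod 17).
Using Fermat: 16^{16} ≡ 1 (mod 17). 30 ≡ 14 (mod 16). So 16^{30} ≡ 16^{14} ≡ 1 (mod 17)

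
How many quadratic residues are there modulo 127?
For prime 127, there are (p-1)/2 = (127-1)/2 = 63 quadratic residues (excluding 0).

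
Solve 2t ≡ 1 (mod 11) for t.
6

Using Extended Euclidean Algorithm:
gcd(2, 11) = 1
Bezout coefficients: 2 × -5 + 11 × 1 = 1
So 2 × -5 ≡ 1 (mod 11)
The inverse is -5 mod 11 = 6
Verification: 2 × 6 = 12 = 1 × 11 + 1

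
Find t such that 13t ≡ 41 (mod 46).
35

Since gcd(13, 46) = 1 divides 41, a solution exists.
Multiply both sides by the inverse of 13 mod 46:
  13^(-1) mod 46 = 39
  x ≡ 39 × 41 ≡ 1599 ≡ 35 (mod 46)
Verification: 13 × 35 = 455 = 9 × 46 + 41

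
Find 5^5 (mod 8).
5 = 4 + 1 (binary 101). Repeated squaring mod 8: 5^1 ≡ 5; 5^2 ≡ 5² = 25 ≡ 1; 5^4 ≡ 1² = 1 ≡ 1. Multiply: 5^5 = 5^4 × 5^1 ≡ 1 × 5 (mod 8): 1 × 5 = 5 ≡ 5. So 5^5 ≡ 5 (mod 8).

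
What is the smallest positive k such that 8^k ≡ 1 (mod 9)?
Powers of 8 mod 9: 8^1≡8, 8^2≡1. Order = 2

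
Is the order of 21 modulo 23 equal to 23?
No, the actual order is 22, not 23.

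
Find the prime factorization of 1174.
2 × 587

Divide by primes starting from smallest:
1174 ÷ 2 = 587
587 ÷ 587 = 1

1174 = 2 × 587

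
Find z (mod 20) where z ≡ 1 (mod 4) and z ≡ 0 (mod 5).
M = 4 × 5 = 20. M₁ = 5, y₁ ≡ 1 (mod 4). M₂ = 4, y₂ ≡ 4 (mod 5). z = 1×5×1 + 0×4×4 ≡ 5 (mod 20)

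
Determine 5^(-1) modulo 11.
5^(-1) ≡ 9 (mod 11). Verification: 5 × 9 = 45 ≡ 1 (mod 11)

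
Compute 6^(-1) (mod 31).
6^(-1) ≡ 26 (mod 31). Verification: 6 × 26 = 156 ≡ 1 (mod 31)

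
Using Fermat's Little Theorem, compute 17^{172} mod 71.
5

By Fermat's Little Theorem, a^(p-1) ≡ 1 (mod p) for prime p and gcd(a, p) = 1
Here p = 71, so 17^70 ≡ 1 (mod 71)
We can reduce the exponent: 172 mod 70 = 32
So 17^172 ≡ 17^32 (mod 71)
Computing: 17^32 mod 71 = 5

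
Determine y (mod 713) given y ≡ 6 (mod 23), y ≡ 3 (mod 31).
282

Using the Chinese Remainder Theorem:
M = product of moduli = 713
For equation 1: M_1 = 31, 31 ≡ 8 (mod 23), inverse of 31 mod 23 is 3 (check: 8 × 3 = 24 ≡ 1 (mod 23))
For equation 2: M_2 = 23, 23 ≡ 23 (mod 31), inverse of 23 mod 31 is 27 (check: 23 × 27 = 621 ≡ 1 (mod 31))
Combine: y ≡ Σ r_i×M_i×(M_i⁻¹ mod m_i) = 6×31×3 + 3×23×27 = 558 + 1863 = 2421
2421 mod 713 = 282
y ≡ 282 (mod 713)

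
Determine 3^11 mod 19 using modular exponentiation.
Using repeated squaring. 11 = 8 + 2 + 1 (binary 1011). Repeated squaring mod 19: 3^1 ≡ 3; 3^2 ≡ 3² = 9 ≡ 9; 3^4 ≡ 9² = 81 ≡ 5; 3^8 ≡ 5² = 25 ≡ 6. Multiply: 3^11 = 3^8 × 3^2 × 3^1 ≡ 6 × 9 × 3 (mod 19): 6 × 9 = 54 ≡ 16; 16 × 3 = 48 ≡ 10. So 3^11 ≡ 10 (mod 19).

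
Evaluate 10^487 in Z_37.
Using Fermat: 10^{36} ≡ 1 (mod 37). 487 ≡ 19 (mod 36). So 10^{487} ≡ 10^{19} ≡ 10 (mod 37)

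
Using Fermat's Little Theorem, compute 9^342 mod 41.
By Fermat: 9^{40} ≡ 1 (mod 41). 342 = 8×40 + 22. So 9^{342} ≡ 9^{22} ≡ 40 (mod 41)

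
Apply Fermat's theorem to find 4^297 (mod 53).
By Fermat: 4^{52} ≡ 1 (mod 53). 297 ≡ 37 (mod 52). So 4^{297} ≡ 4^{37} ≡ 43 (mod 53)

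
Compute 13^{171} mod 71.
56

Using successive squaring:
Binary expansion of 171: 10101011
Powers of 13 mod 71 (each is the square of the previous):
  13^1 ≡ 13 (mod 71)
  13^2 ≡ 13² = 169 ≡ 27 (mod 71)
  13^4 ≡ 27² = 729 ≡ 19 (mod 71)
  13^8 ≡ 19² = 361 ≡ 6 (mod 71)
  13^16 ≡ 6² = 36 ≡ 36 (mod 71)
  13^32 ≡ 36² = 1296 ≡ 18 (mod 71)
  13^64 ≡ 18² = 324 ≡ 40 (mod 71)
  13^128 ≡ 40² = 1600 ≡ 38 (mod 71)
171 = 128 + 32 + 8 + 2 + 1, so 13^171 = 13^128 × 13^32 × 13^8 × 13^2 × 13^1 ≡ 38 × 18 × 6 × 27 × 13 (mod 71)
Multiplying step by step:
  38 × 18 = 684 ≡ 45 (mod 71)
  45 × 6 = 270 ≡ 57 (mod 71)
  57 × 27 = 1539 ≡ 48 (mod 71)
  48 × 13 = 624 ≡ 56 (mod 71)
Result: 13^171 ≡ 56 (mod 71)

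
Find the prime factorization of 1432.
2^3 × 179

Divide by primes starting from smallest:
1432 ÷ 2 = 716
716 ÷ 2 = 358
358 ÷ 2 = 179
179 ÷ 179 = 1

1432 = 2^3 × 179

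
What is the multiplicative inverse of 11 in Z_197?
11^(-1) ≡ 18 (mod 197). Verification: 11 × 18 = 198 ≡ 1 (mod 197)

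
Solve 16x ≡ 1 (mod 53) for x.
10

Using Extended Euclidean Algorithm:
gcd(16, 53) = 1
Bezout coefficients: 16 × 10 + 53 × -3 = 1
So 16 × 10 ≡ 1 (mod 53)
The inverse is 10 mod 53 = 10
Verification: 16 × 10 = 160 = 3 × 53 + 1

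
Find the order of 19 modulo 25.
Powers of 19 mod 25: 19^1≡19, 19^2≡11, 19^3≡9, 19^4≡21, 19^5≡24, 19^6≡6, 19^7≡14, 19^8≡16, 19^9≡4, 19^10≡1. Order = 10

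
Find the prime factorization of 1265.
5 × 11 × 23

Divide by primes starting from smallest:
1265 ÷ 5 = 253
253 ÷ 11 = 23
23 ÷ 23 = 1

1265 = 5 × 11 × 23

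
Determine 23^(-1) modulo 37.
23^(-1) ≡ 29 (mod 37). Verification: 23 × 29 = 667 ≡ 1 (mod 37)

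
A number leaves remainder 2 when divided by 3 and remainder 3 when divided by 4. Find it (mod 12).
M = 3 × 4 = 12. M₁ = 4, y₁ ≡ 1 (mod 3). M₂ = 3, y₂ ≡ 3 (mod 4). x = 2×4×1 + 3×3×3 ≡ 11 (mod 12)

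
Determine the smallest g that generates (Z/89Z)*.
3

A primitive root g modulo p has order p-1 = 88
Prime divisors of 88: [2, 11]
g is a primitive root iff g^(88/q) ≢ 1 (mod 89) for each prime divisor q
Testing small values:
  g = 2: 2^44 ≡ 1, 2^8 ≡ 78 (mod 89) → 2^44 ≡ 1, not primitive root
  g = 3: 3^44 ≡ 88, 3^8 ≡ 64 (mod 89) → none is 1, primitive root!
The smallest primitive root is 3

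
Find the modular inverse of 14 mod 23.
14^(-1) ≡ 5 (mod 23). Verification: 14 × 5 = 70 ≡ 1 (mod 23)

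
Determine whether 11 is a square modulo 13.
By Euler's criterion: 11^{6} ≡ 12 (mod 13). Since this equals -1 (≡ 12), 11 is not a QR.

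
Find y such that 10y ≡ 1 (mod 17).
10^(-1) ≡ 12 (mod 17). Verification: 10 × 12 = 120 ≡ 1 (mod 17)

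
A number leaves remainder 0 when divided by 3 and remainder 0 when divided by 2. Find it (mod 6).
M = 3 × 2 = 6. M₁ = 2, y₁ ≡ 2 (mod 3). M₂ = 3, y₂ ≡ 1 (mod 2). n = 0×2×2 + 0×3×1 ≡ 0 (mod 6)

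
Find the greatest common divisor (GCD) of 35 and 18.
1

Using the Euclidean algorithm:
35 = 1 × 18 + 17
18 = 1 × 17 + 1
17 = 17 × 1 + 0

GCD(35, 18) = 1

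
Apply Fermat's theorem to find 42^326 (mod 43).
By Fermat: 42^{42} ≡ 1 (mod 43). 326 = 7×42 + 32. So 42^{326} ≡ 42^{32} ≡ 1 (mod 43)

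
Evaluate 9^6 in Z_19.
6 = 4 + 2 (binary 110). Repeated squaring mod 19: 9^1 ≡ 9; 9^2 ≡ 9² = 81 ≡ 5; 9^4 ≡ 5² = 25 ≡ 6. Multiply: 9^6 = 9^4 × 9^2 ≡ 6 × 5 (mod 19): 6 × 5 = 30 ≡ 11. So 9^6 ≡ 11 (mod 19).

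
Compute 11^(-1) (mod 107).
39

Using Extended Euclidean Algorithm:
gcd(11, 107) = 1
Bezout coefficients: 11 × 39 + 107 × -4 = 1
So 11 × 39 ≡ 1 (mod 107)
The inverse is 39 mod 107 = 39
Verification: 11 × 39 = 429 = 4 × 107 + 1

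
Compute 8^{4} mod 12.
4

Using successive squaring:
Binary expansion of 4: 100
Powers of 8 mod 12 (each is the square of the previous):
  8^1 ≡ 8 (mod 12)
  8^2 ≡ 8² = 64 ≡ 4 (mod 12)
  8^4 ≡ 4² = 16 ≡ 4 (mod 12)
4 is a power of 2, so 8^4 is the last square: ≡ 4 (mod 12)
Result: 8^4 ≡ 4 (mod 12)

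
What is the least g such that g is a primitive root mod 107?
p - 1 = 106 has prime divisors 2, 53. h is a primitive root mod 107 iff h^(106/q) ≢ 1 (mod 107) for each such q.
h = 2: 2^53 ≡ 106, 2^2 ≡ 4 (mod 107); none is 1, so 2 has order 106 and is a primitive root.
The smallest primitive root mod 107 is g = 2.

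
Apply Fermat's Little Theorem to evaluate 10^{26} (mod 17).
2

By Fermat's Little Theorem, a^(p-1) ≡ 1 (mod p) for prime p and gcd(a, p) = 1
Here p = 17, so 10^16 ≡ 1 (mod 17)
We can reduce the exponent: 26 mod 16 = 10
So 10^26 ≡ 10^10 (mod 17)
Computing: 10^10 mod 17 = 2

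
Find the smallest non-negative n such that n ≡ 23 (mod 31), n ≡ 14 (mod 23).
612

Using the Chinese Remainder Theorem:
M = product of moduli = 713
For equation 1: M_1 = 23, 23 ≡ 23 (mod 31), inverse of 23 mod 31 is 27 (check: 23 × 27 = 621 ≡ 1 (mod 31))
For equation 2: M_2 = 31, 31 ≡ 8 (mod 23), inverse of 31 mod 23 is 3 (check: 8 × 3 = 24 ≡ 1 (mod 23))
Combine: n ≡ Σ r_i×M_i×(M_i⁻¹ mod m_i) = 23×23×27 + 14×31×3 = 14283 + 1302 = 15585
15585 mod 713 = 612
n ≡ 612 (mod 713)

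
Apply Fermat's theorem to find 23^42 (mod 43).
By Fermat's Little Theorem, 23^{42} ≡ 1 (mod 43) since 43 is prime and gcd(23, 43) = 1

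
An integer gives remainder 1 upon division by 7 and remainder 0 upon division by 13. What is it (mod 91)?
M = 7 × 13 = 91. M₁ = 13, y₁ ≡ 6 (mod 7). M₂ = 7, y₂ ≡ 2 (mod 13). y = 1×13×6 + 0×7×2 ≡ 78 (mod 91). The smallest positive such number is 78.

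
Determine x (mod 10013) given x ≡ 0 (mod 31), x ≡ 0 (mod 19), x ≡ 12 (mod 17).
8835

Using the Chinese Remainder Theorem:
M = product of moduli = 10013
For equation 1: M_1 = 323, 323 ≡ 13 (mod 31), inverse of 323 mod 31 is 12 (check: 13 × 12 = 156 ≡ 1 (mod 31))
For equation 2: M_2 = 527, 527 ≡ 14 (mod 19), inverse of 527 mod 19 is 15 (check: 14 × 15 = 210 ≡ 1 (mod 19))
For equation 3: M_3 = 589, 589 ≡ 11 (mod 17), inverse of 589 mod 17 is 14 (check: 11 × 14 = 154 ≡ 1 (mod 17))
Combine: x ≡ Σ r_i×M_i×(M_i⁻¹ mod m_i) = 0×323×12 + 0×527×15 + 12×589×14 = 0 + 0 + 98952 = 98952
98952 mod 10013 = 8835
x ≡ 8835 (mod 10013)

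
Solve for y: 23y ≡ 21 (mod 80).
67

Since gcd(23, 80) = 1 divides 21, a solution exists.
Multiply both sides by the inverse of 23 mod 80:
  23^(-1) mod 80 = 7
  x ≡ 7 × 21 ≡ 147 ≡ 67 (mod 80)
Verification: 23 × 67 = 1541 = 19 × 80 + 21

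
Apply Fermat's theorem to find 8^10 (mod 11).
By Fermat's Little Theorem, 8^{10} ≡ 1 (mod 11) since 11 is prime and gcd(8, 11) = 1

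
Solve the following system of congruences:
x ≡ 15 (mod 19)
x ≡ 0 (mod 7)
91

Using the Chinese Remainder Theorem:
M = product of moduli = 133
For equation 1: M_1 = 7, 7 ≡ 7 (mod 19), inverse of 7 mod 19 is 11 (check: 7 × 11 = 77 ≡ 1 (mod 19))
For equation 2: M_2 = 19, 19 ≡ 5 (mod 7), inverse of 19 mod 7 is 3 (check: 5 × 3 = 15 ≡ 1 (mod 7))
Combine: x ≡ Σ r_i×M_i×(M_i⁻¹ mod m_i) = 15×7×11 + 0×19×3 = 1155 + 0 = 1155
1155 mod 133 = 91
x ≡ 91 (mod 133)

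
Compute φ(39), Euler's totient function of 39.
24

Prime factorization: 39 = 3 × 13
Using the formula φ(n) = n × Π(1 - 1/p) for each prime factor p:
φ(39) = 39 × (1 - 1/3) × (1 - 1/13)
φ(39) = 24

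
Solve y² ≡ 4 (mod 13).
The square roots of 4 mod 13 are 11 and 2. Verify: 11² = 121 ≡ 4 (mod 13)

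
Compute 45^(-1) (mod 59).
45^(-1) ≡ 21 (mod 59). Verification: 45 × 21 = 945 ≡ 1 (mod 59)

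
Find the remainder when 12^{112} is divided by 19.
By Fermat: 12^{18} ≡ 1 (mod 19). 112 = 6×18 + 4. So 12^{112} ≡ 12^{4} ≡ 7 (mod 19)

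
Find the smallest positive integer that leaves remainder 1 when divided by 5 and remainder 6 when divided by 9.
M = 5 × 9 = 45. M₁ = 9, y₁ ≡ 4 (mod 5). M₂ = 5, y₂ ≡ 2 (mod 9). t = 1×9×4 + 6×5×2 ≡ 6 (mod 45). The smallest positive such number is 6.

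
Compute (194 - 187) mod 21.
7

(194 - 187) = 7
7 mod 21 = 7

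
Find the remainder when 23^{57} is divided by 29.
By Fermat: 23^{28} ≡ 1 (mod 29). 57 = 2×28 + 1. So 23^{57} ≡ 23^{1} ≡ 23 (mod 29)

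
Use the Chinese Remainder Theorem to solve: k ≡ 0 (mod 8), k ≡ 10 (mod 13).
M = 8 × 13 = 104. M₁ = 13, y₁ ≡ 5 (mod 8). M₂ = 8, y₂ ≡ 5 (mod 13). k = 0×13×5 + 10×8×5 ≡ 88 (mod 104)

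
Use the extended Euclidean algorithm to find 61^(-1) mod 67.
Extended GCD: 61(11) + 67(-10) = 1. So 61^(-1) ≡ 11 ≡ 11 (mod 67). Verify: 61 × 11 = 671 ≡ 1 (mod 67)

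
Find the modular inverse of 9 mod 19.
9^(-1) ≡ 17 (mod 19). Verification: 9 × 17 = 153 ≡ 1 (mod 19)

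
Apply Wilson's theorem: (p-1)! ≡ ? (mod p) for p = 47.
By Wilson's theorem, (46)! ≡ -1 ≡ 46 (mod 47)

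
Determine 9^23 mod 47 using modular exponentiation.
Using repeated squaring. 23 = 16 + 4 + 2 + 1 (binary 10111). Repeated squaring mod 47: 9^1 ≡ 9; 9^2 ≡ 9² = 81 ≡ 34; 9^4 ≡ 34² = 1156 ≡ 28; 9^8 ≡ 28² = 784 ≡ 32; 9^16 ≡ 32² = 1024 ≡ 37. Multiply: 9^23 = 9^16 × 9^4 × 9^2 × 9^1 ≡ 37 × 28 × 34 × 9 (mod 47): 37 × 28 = 1036 ≡ 2; 2 × 34 = 68 ≡ 21; 21 × 9 = 189 ≡ 1. So 9^23 ≡ 1 (mod 47).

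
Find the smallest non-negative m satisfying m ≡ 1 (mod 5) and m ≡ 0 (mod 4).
M = 5 × 4 = 20. M₁ = 4, y₁ ≡ 4 (mod 5). M₂ = 5, y₂ ≡ 1 (mod 4). m = 1×4×4 + 0×5×1 ≡ 16 (mod 20)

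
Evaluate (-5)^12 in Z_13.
Using Fermat: (-5)^{12} ≡ 1 (mod 13). 12 ≡ 0 (mod 12). So (-5)^{12} ≡ (-5)^{0} ≡ 1 (mod 13)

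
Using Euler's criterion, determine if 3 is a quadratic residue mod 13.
By Euler's criterion: 3^{6} ≡ 1 (mod 13). Since this equals 1, 3 is a QR.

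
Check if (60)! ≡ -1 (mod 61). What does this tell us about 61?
(60)! mod 61 = 60. Since this equals -1 (mod 61), Wilson confirms 61 is prime.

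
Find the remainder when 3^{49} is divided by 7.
By Fermat: 3^{6} ≡ 1 (mod 7). 49 = 8×6 + 1. So 3^{49} ≡ 3^{1} ≡ 3 (mod 7)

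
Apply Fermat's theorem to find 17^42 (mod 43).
By Fermat's Little Theorem, 17^{42} ≡ 1 (mod 43) since 43 is prime and gcd(17, 43) = 1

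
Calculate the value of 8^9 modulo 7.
8 ≡ 1 (mod 7). 9 = 8 + 1 (binary 1001). Repeated squaring mod 7: 1^1 ≡ 1; 1^2 ≡ 1² = 1 ≡ 1; 1^4 ≡ 1² = 1 ≡ 1; 1^8 ≡ 1² = 1 ≡ 1. Multiply: 8^9 ≡ 1^8 × 1^1 ≡ 1 × 1 (mod 7): 1 × 1 = 1 ≡ 1. So 8^9 ≡ 1 (mod 7).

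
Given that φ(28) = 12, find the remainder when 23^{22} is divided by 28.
By Euler: 23^{12} ≡ 1 (mod 28) since gcd(23, 28) = 1. 22 = 1×12 + 10. So 23^{22} ≡ 23^{10} ≡ 9 (mod 28)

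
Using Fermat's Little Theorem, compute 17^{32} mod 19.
6

By Fermat's Little Theorem, a^(p-1) ≡ 1 (mod p) for prime p and gcd(a, p) = 1
Here p = 19, so 17^18 ≡ 1 (mod 19)
We can reduce the exponent: 32 mod 18 = 14
So 17^32 ≡ 17^14 (mod 19)
Computing: 17^14 mod 19 = 6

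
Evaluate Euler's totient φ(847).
660

Prime factorization: 847 = 7 × 11^2
Using the formula φ(n) = n × Π(1 - 1/p) for each prime factor p:
φ(847) = 847 × (1 - 1/7) × (1 - 1/11)
φ(847) = 660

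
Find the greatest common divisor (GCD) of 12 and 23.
1

Using the Euclidean algorithm:
12 = 0 × 23 + 12
23 = 1 × 12 + 11
12 = 1 × 11 + 1
11 = 11 × 1 + 0

GCD(12, 23) = 1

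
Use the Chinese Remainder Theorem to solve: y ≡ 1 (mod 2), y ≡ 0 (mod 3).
M = 2 × 3 = 6. M₁ = 3, y₁ ≡ 1 (mod 2). M₂ = 2, y₂ ≡ 2 (mod 3). y = 1×3×1 + 0×2×2 ≡ 3 (mod 6)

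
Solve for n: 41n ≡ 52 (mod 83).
62

Since gcd(41, 83) = 1 divides 52, a solution exists.
Multiply both sides by the inverse of 41 mod 83:
  41^(-1) mod 83 = 81
  x ≡ 81 × 52 ≡ 4212 ≡ 62 (mod 83)
Verification: 41 × 62 = 2542 = 30 × 83 + 52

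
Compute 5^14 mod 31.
Using repeated squaring. 14 = 8 + 4 + 2 (binary 1110). Repeated squaring mod 31: 5^1 ≡ 5; 5^2 ≡ 5² = 25 ≡ 25; 5^4 ≡ 25² = 625 ≡ 5; 5^8 ≡ 5² = 25 ≡ 25. Multiply: 5^14 = 5^8 × 5^4 × 5^2 ≡ 25 × 5 × 25 (mod 31): 25 × 5 = 125 ≡ 1; 1 × 25 = 25 ≡ 25. So 5^14 ≡ 25 (mod 31).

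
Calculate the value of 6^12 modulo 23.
Using repeated squaring. 12 = 8 + 4 (binary 1100). Repeated squaring mod 23: 6^1 ≡ 6; 6^2 ≡ 6² = 36 ≡ 13; 6^4 ≡ 13² = 169 ≡ 8; 6^8 ≡ 8² = 64 ≡ 18. Multiply: 6^12 = 6^8 × 6^4 ≡ 18 × 8 (mod 23): 18 × 8 = 144 ≡ 6. So 6^12 ≡ 6 (mod 23).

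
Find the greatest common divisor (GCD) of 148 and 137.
1

Using the Euclidean algorithm:
148 = 1 × 137 + 11
137 = 12 × 11 + 5
11 = 2 × 5 + 1
5 = 5 × 1 + 0

GCD(148, 137) = 1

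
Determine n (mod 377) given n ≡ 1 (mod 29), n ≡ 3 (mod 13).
146

Using the Chinese Remainder Theorem:
M = product of moduli = 377
For equation 1: M_1 = 13, 13 ≡ 13 (mod 29), inverse of 13 mod 29 is 9 (check: 13 × 9 = 117 ≡ 1 (mod 29))
For equation 2: M_2 = 29, 29 ≡ 3 (mod 13), inverse of 29 mod 13 is 9 (check: 3 × 9 = 27 ≡ 1 (mod 13))
Combine: n ≡ Σ r_i×M_i×(M_i⁻¹ mod m_i) = 1×13×9 + 3×29×9 = 117 + 783 = 900
900 mod 377 = 146
n ≡ 146 (mod 377)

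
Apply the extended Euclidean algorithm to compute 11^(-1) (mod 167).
Extended GCD: 11(76) + 167(-5) = 1. So 11^(-1) ≡ 76 ≡ 76 (mod 167). Verify: 11 × 76 = 836 ≡ 1 (mod 167)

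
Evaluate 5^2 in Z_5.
5 ≡ 0 (mod 5). 2 = 2 (binary 10). Repeated squaring mod 5: 0^1 ≡ 0; 0^2 ≡ 0² = 0 ≡ 0. So 5^2 ≡ 0 (mod 5).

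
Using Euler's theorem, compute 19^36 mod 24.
By Euler: 19^{8} ≡ 1 (mod 24) since gcd(19, 24) = 1. 36 = 4×8 + 4. So 19^{36} ≡ 19^{4} ≡ 1 (mod 24)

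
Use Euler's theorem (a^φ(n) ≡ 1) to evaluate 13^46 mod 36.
By Euler: 13^{12} ≡ 1 (mod 36) since gcd(13, 36) = 1. 46 = 3×12 + 10. So 13^{46} ≡ 13^{10} ≡ 13 (mod 36)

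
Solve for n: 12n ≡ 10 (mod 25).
5

Since gcd(12, 25) = 1 divides 10, a solution exists.
Multiply both sides by the inverse of 12 mod 25:
  12^(-1) mod 25 = 23
  x ≡ 23 × 10 ≡ 230 ≡ 5 (mod 25)
Verification: 12 × 5 = 60 = 2 × 25 + 10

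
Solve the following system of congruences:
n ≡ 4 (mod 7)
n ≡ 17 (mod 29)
46

Using the Chinese Remainder Theorem:
M = product of moduli = 203
For equation 1: M_1 = 29, 29 ≡ 1 (mod 7), inverse of 29 mod 7 is 1 (check: 1 × 1 = 1 ≡ 1 (mod 7))
For equation 2: M_2 = 7, 7 ≡ 7 (mod 29), inverse of 7 mod 29 is 25 (check: 7 × 25 = 175 ≡ 1 (mod 29))
Combine: n ≡ Σ r_i×M_i×(M_i⁻¹ mod m_i) = 4×29×1 + 17×7×25 = 116 + 2975 = 3091
3091 mod 203 = 46
n ≡ 46 (mod 203)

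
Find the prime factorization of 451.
11 × 41

Divide by primes starting from smallest:
451 ÷ 11 = 41
41 ÷ 41 = 1

451 = 11 × 41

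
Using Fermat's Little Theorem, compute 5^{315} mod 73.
51

By Fermat's Little Theorem, a^(p-1) ≡ 1 (mod p) for prime p and gcd(a, p) = 1
Here p = 73, so 5^72 ≡ 1 (mod 73)
We can reduce the exponent: 315 mod 72 = 27
So 5^315 ≡ 5^27 (mod 73)
Computing: 5^27 mod 73 = 51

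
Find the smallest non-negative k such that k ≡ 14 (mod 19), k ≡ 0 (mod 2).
14

Using the Chinese Remainder Theorem:
M = product of moduli = 38
For equation 1: M_1 = 2, 2 ≡ 2 (mod 19), inverse of 2 mod 19 is 10 (check: 2 × 10 = 20 ≡ 1 (mod 19))
For equation 2: M_2 = 19, 19 ≡ 1 (mod 2), inverse of 19 mod 2 is 1 (check: 1 × 1 = 1 ≡ 1 (mod 2))
Combine: k ≡ Σ r_i×M_i×(M_i⁻¹ mod m_i) = 14×2×10 + 0×19×1 = 280 + 0 = 280
280 mod 38 = 14
k ≡ 14 (mod 38)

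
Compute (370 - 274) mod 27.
15

(370 - 274) = 96
96 mod 27 = 15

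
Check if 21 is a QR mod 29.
By Euler's criterion: 21^{14} ≡ 28 (mod 29). Since this equals -1 (≡ 28), 21 is not a QR.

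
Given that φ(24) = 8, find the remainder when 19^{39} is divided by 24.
By Euler: 19^{8} ≡ 1 (mod 24) since gcd(19, 24) = 1. 39 = 4×8 + 7. So 19^{39} ≡ 19^{7} ≡ 19 (mod 24)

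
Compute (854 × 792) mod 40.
8

(854 × 792) = 676368
676368 mod 40 = 8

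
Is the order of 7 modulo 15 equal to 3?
No, the actual order is 4, not 3.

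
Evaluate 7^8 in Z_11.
8 = 8 (binary 1000). Repeated squaring mod 11: 7^1 ≡ 7; 7^2 ≡ 7² = 49 ≡ 5; 7^4 ≡ 5² = 25 ≡ 3; 7^8 ≡ 3² = 9 ≡ 9. So 7^8 ≡ 9 (mod 11).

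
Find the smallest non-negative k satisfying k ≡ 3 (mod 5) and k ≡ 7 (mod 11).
M = 5 × 11 = 55. M₁ = 11, y₁ ≡ 1 (mod 5). M₂ = 5, y₂ ≡ 9 (mod 11). k = 3×11×1 + 7×5×9 ≡ 18 (mod 55)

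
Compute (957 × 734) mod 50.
38

(957 × 734) = 702438
702438 mod 50 = 38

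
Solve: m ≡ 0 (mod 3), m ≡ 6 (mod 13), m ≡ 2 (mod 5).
M = 3 × 13 × 5 = 195. M₁ = 65, y₁ ≡ 2 (mod 3). M₂ = 15, y₂ ≡ 7 (mod 13). M₃ = 39, y₃ ≡ 4 (mod 5). m = 0×65×2 + 6×15×7 + 2×39×4 ≡ 162 (mod 195)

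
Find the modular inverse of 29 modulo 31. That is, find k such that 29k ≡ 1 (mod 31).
15

Using Extended Euclidean Algorithm:
gcd(29, 31) = 1
Bezout coefficients: 29 × 15 + 31 × -14 = 1
So 29 × 15 ≡ 1 (mod 31)
The inverse is 15 mod 31 = 15
Verification: 29 × 15 = 435 = 14 × 31 + 1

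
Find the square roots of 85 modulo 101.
The square roots of 85 mod 101 are 40 and 61. Verify: 40² = 1600 ≡ 85 (mod 101)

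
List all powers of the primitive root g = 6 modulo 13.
g^1, g^2, ..., g^{12} mod 13: {6, 10, 8, 9, 2, 12, 7, 3, 5, 4, 11, 1}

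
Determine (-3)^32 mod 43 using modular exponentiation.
Using repeated squaring. (-3) ≡ 40 (mod 43). 32 = 32 (binary 100000). Repeated squaring mod 43: 40^1 ≡ 40; 40^2 ≡ 40² = 1600 ≡ 9; 40^4 ≡ 9² = 81 ≡ 38; 40^8 ≡ 38² = 1444 ≡ 25; 40^16 ≡ 25² = 625 ≡ 23; 40^32 ≡ 23² = 529 ≡ 13. So (-3)^32 ≡ 13 (mod 43).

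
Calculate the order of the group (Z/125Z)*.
100

Prime factorization: 125 = 5^3
Using the formula φ(n) = n × Π(1 - 1/p) for each prime factor p:
φ(125) = 125 × (1 - 1/5)
φ(125) = 100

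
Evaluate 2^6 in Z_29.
6 = 4 + 2 (binary 110). Repeated squaring mod 29: 2^1 ≡ 2; 2^2 ≡ 2² = 4 ≡ 4; 2^4 ≡ 4² = 16 ≡ 16. Multiply: 2^6 = 2^4 × 2^2 ≡ 16 × 4 (mod 29): 16 × 4 = 64 ≡ 6. So 2^6 ≡ 6 (mod 29).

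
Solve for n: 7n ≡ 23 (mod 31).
21

Since gcd(7, 31) = 1 divides 23, a solution exists.
Multiply both sides by the inverse of 7 mod 31:
  7^(-1) mod 31 = 9
  x ≡ 9 × 23 ≡ 207 ≡ 21 (mod 31)
Verification: 7 × 21 = 147 = 4 × 31 + 23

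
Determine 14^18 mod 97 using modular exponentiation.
Using repeated squaring. 18 = 16 + 2 (binary 10010). Repeated squaring mod 97: 14^1 ≡ 14; 14^2 ≡ 14² = 196 ≡ 2; 14^4 ≡ 2² = 4 ≡ 4; 14^8 ≡ 4² = 16 ≡ 16; 14^16 ≡ 16² = 256 ≡ 62. Multiply: 14^18 = 14^16 × 14^2 ≡ 62 × 2 (mod 97): 62 × 2 = 124 ≡ 27. So 14^18 ≡ 27 (mod 97).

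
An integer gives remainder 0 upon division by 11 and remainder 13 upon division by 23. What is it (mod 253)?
M = 11 × 23 = 253. M₁ = 23, y₁ ≡ 1 (mod 11). M₂ = 11, y₂ ≡ 21 (mod 23). x = 0×23×1 + 13×11×21 ≡ 220 (mod 253). The smallest positive such number is 220.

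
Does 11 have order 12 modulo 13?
p - 1 = 12 has prime divisors 2, 3. Check 11^(12/q) mod 13 for each: 11^(12/2) = 11^6 ≡ 12, 11^(12/3) = 11^4 ≡ 3 (mod 13). None of these is 1, so 11 has order 12 = φ(13), so it is a primitive root mod 13.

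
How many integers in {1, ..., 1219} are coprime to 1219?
1144

Prime factorization: 1219 = 23 × 53
Using the formula φ(n) = n × Π(1 - 1/p) for each prime factor p:
φ(1219) = 1219 × (1 - 1/23) × (1 - 1/53)
φ(1219) = 1144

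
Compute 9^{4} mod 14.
9

Using successive squaring:
Binary expansion of 4: 100
Powers of 9 mod 14 (each is the square of the previous):
  9^1 ≡ 9 (mod 14)
  9^2 ≡ 9² = 81 ≡ 11 (mod 14)
  9^4 ≡ 11² = 121 ≡ 9 (mod 14)
4 is a power of 2, so 9^4 is the last square: ≡ 9 (mod 14)
Result: 9^4 ≡ 9 (mod 14)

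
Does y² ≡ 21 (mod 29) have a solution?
By Euler's criterion: 21^{14} ≡ 28 (mod 29). Since this equals -1 (≡ 28), 21 is not a QR.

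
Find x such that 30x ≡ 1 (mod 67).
30^(-1) ≡ 38 (mod 67). Verification: 30 × 38 = 1140 ≡ 1 (mod 67)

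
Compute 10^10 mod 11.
10 = 8 + 2 (binary 1010). Repeated squaring mod 11: 10^1 ≡ 10; 10^2 ≡ 10² = 100 ≡ 1; 10^4 ≡ 1² = 1 ≡ 1; 10^8 ≡ 1² = 1 ≡ 1. Multiply: 10^10 = 10^8 × 10^2 ≡ 1 × 1 (mod 11): 1 × 1 = 1 ≡ 1. So 10^10 ≡ 1 (mod 11).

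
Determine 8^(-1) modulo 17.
8^(-1) ≡ 15 (mod 17). Verification: 8 × 15 = 120 ≡ 1 (mod 17)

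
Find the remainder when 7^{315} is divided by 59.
By Fermat: 7^{58} ≡ 1 (mod 59). 315 = 5×58 + 25. So 7^{315} ≡ 7^{25} ≡ 36 (mod 59)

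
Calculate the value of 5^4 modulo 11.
4 = 4 (binary 100). Repeated squaring mod 11: 5^1 ≡ 5; 5^2 ≡ 5² = 25 ≡ 3; 5^4 ≡ 3² = 9 ≡ 9. So 5^4 ≡ 9 (mod 11).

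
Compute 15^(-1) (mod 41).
15^(-1) ≡ 11 (mod 41). Verification: 15 × 11 = 165 ≡ 1 (mod 41)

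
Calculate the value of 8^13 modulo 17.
Using repeated squaring. 13 = 8 + 4 + 1 (binary 1101). Repeated squaring mod 17: 8^1 ≡ 8; 8^2 ≡ 8² = 64 ≡ 13; 8^4 ≡ 13² = 169 ≡ 16; 8^8 ≡ 16² = 256 ≡ 1. Multiply: 8^13 = 8^8 × 8^4 × 8^1 ≡ 1 × 16 × 8 (mod 17): 1 × 16 = 16 ≡ 16; 16 × 8 = 128 ≡ 9. So 8^13 ≡ 9 (mod 17).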